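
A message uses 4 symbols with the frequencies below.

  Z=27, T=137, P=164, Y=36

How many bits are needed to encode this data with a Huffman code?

Greedily combine the two least-frequent nodes:
merge Z(27) and Y(36): 63
merge 63 and T(137): 200
merge P(164) and 200: 364
The encoded length is the sum of every internal node's weight: 63 + 200 + 364 = 627 bits.

627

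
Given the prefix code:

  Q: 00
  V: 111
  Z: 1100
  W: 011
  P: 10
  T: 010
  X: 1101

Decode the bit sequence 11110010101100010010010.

Read left to right; each codeword is recognised as soon as it completes (prefix code):
  111→V | 10→P | 010→T | 10→P | 1100→Z | 010→T | 010→T | 010→T
Decoded message: VPTPZTTT

VPTPZTTT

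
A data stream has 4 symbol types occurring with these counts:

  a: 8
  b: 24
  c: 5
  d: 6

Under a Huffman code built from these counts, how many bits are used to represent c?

Repeatedly merge the two smallest:
combine c(5), d(6) → 11
combine a(8), 11 → 19
combine 19, b(24) → 43
c's leaf is at depth 3, giving a 3-bit codeword.

3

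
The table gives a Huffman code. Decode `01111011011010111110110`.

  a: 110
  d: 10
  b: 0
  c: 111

bcdaadcaa

Read left to right; each codeword is recognised as soon as it completes (prefix code):
  0→b | 111→c | 10→d | 110→a | 110→a | 10→d | 111→c | 110→a | 110→a
Decoded message: bcdaadcaa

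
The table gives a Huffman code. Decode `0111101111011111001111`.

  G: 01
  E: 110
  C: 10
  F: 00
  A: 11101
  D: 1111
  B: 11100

Read left to right; each codeword is recognised as soon as it completes (prefix code):
  01→G | 11101→A | 11101→A | 1111→D | 00→F | 1111→D
Decoded message: GAADFD

GAADFD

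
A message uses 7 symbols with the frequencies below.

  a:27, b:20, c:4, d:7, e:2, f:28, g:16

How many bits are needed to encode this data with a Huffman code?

Greedily combine the two least-frequent nodes:
e(2) + c(4) → 6
6 + d(7) → 13
13 + g(16) → 29
b(20) + a(27) → 47
f(28) + 29 → 57
47 + 57 → 104
The encoded length is the sum of every internal node's weight: 6 + 13 + 29 + 47 + 57 + 104 = 256 bits.

256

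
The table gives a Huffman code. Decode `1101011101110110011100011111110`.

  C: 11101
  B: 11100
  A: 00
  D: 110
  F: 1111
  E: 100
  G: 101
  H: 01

DGDCEBHFD

Read left to right; each codeword is recognised as soon as it completes (prefix code):
  110→D | 101→G | 110→D | 11101→C | 100→E | 11100→B | 01→H | 1111→F | 110→D
Decoded message: DGDCEBHFD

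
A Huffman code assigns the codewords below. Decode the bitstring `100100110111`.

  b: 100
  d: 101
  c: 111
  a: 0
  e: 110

Read left to right; each codeword is recognised as soon as it completes (prefix code):
  100→b | 100→b | 110→e | 111→c
Decoded message: bbec

bbec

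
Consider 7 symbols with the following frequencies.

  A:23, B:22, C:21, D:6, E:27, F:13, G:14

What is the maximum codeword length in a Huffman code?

Merge the two lowest-weight nodes at each step:
combine D(6), F(13) → 19
combine G(14), 19 → 33
combine C(21), B(22) → 43
combine A(23), E(27) → 50
combine 33, 43 → 76
combine 50, 76 → 126
The rarest symbols sit at the bottom; the longest codeword is 4 bits.

4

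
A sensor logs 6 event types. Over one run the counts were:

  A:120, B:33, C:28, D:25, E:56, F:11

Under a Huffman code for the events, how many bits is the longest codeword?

4

Merge the two lowest-weight nodes at each step:
F(11) + D(25) → 36
C(28) + B(33) → 61
36 + E(56) → 92
61 + 92 → 153
A(120) + 153 → 273
The first pair merged (F, D) ends up deepest, at depth 4.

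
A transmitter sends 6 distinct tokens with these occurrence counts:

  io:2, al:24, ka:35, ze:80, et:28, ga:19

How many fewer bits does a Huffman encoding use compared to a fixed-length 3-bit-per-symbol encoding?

139

Fixed-length: 3 bits × 188 symbols = 564 bits.
Huffman merges:
io(2) + ga(19) → 21
21 + al(24) → 45
et(28) + ka(35) → 63
45 + 63 → 108
ze(80) + 108 → 188
Huffman total = 21 + 45 + 63 + 108 + 188 = 425 bits.
Saving = 564 − 425 = 139 bits.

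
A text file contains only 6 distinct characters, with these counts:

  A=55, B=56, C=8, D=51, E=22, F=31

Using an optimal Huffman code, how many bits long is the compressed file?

537

Build the Huffman tree bottom-up:
combine C(8), E(22) → 30
combine 30, F(31) → 61
combine D(51), A(55) → 106
combine B(56), 61 → 117
combine 106, 117 → 223
Total encoded bits = sum of merged weights = 30 + 61 + 106 + 117 + 223 = 537.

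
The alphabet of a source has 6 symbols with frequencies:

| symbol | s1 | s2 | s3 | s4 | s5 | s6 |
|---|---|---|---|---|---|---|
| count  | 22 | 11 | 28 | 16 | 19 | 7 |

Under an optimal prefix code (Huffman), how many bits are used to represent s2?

Huffman merges, smallest pair first:
combine s6(7), s2(11) → 18
combine s4(16), 18 → 34
combine s5(19), s1(22) → 41
combine s3(28), 34 → 62
combine 41, 62 → 103
s2's leaf is at depth 4, giving a 4-bit codeword.

4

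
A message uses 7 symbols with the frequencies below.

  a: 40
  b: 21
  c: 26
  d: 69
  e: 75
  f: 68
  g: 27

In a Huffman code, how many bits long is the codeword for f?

2

Build the tree from the bottom:
merge b(21) and c(26): 47
merge g(27) and a(40): 67
merge 47 and 67: 114
merge f(68) and d(69): 137
merge e(75) and 114: 189
merge 137 and 189: 326
The subtree containing f is merged 2 times, so code length = 2.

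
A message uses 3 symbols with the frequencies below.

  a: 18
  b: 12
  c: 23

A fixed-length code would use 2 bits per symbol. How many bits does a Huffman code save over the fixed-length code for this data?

23

Fixed-length: 2 bits × 53 symbols = 106 bits.
Huffman merges:
combine b(12), a(18) → 30
combine c(23), 30 → 53
Huffman total = 30 + 53 = 83 bits.
Saving = 106 − 83 = 23 bits.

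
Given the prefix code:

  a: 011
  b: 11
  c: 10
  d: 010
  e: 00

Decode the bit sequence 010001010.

Read left to right; each codeword is recognised as soon as it completes (prefix code):
  010→d | 00→e | 10→c | 10→c
Decoded message: decc

decc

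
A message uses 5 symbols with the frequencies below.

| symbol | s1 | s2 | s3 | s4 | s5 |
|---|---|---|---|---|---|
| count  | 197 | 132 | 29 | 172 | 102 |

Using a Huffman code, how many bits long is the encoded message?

1395

Greedily combine the two least-frequent nodes:
merge s3(29) and s5(102): 131
merge 131 and s2(132): 263
merge s4(172) and s1(197): 369
merge 263 and 369: 632
The encoded length is the sum of every internal node's weight: 131 + 263 + 369 + 632 = 1395 bits.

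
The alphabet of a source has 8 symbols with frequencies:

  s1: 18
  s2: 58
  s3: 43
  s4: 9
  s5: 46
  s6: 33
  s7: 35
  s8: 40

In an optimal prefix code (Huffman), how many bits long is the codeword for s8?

Repeatedly merge the two smallest:
combine s4(9), s1(18) → 27
combine 27, s6(33) → 60
combine s7(35), s8(40) → 75
combine s3(43), s5(46) → 89
combine s2(58), 60 → 118
combine 75, 89 → 164
combine 118, 164 → 282
s8 sits 3 levels below the root, so its codeword is 3 bits.

3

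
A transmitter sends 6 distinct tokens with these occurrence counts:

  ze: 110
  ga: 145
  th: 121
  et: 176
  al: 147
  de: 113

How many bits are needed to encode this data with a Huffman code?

2113

Build the Huffman tree bottom-up:
combine ze(110), de(113) → 223
combine th(121), ga(145) → 266
combine al(147), et(176) → 323
combine 223, 266 → 489
combine 323, 489 → 812
Each symbol's bit-cost is frequency × depth; summing gives 2113 bits (equivalently 223 + 266 + 323 + 489 + 812).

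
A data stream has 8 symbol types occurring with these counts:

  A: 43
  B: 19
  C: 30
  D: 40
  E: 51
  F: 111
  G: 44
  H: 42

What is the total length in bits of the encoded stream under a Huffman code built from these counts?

1078

Merge the two smallest weights repeatedly:
combine B(19), C(30) → 49
combine D(40), H(42) → 82
combine A(43), G(44) → 87
combine 49, E(51) → 100
combine 82, 87 → 169
combine 100, F(111) → 211
combine 169, 211 → 380
Each symbol's bit-cost is frequency × depth; summing gives 1078 bits (equivalently 49 + 82 + 87 + 100 + 169 + 211 + 380).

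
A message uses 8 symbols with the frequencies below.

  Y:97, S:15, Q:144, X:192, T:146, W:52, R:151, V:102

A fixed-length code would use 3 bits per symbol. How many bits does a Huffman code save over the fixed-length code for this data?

125

Fixed-length: 3 bits × 899 symbols = 2697 bits.
Huffman merges:
combine S(15), W(52) → 67
combine 67, Y(97) → 164
combine V(102), Q(144) → 246
combine T(146), R(151) → 297
combine 164, X(192) → 356
combine 246, 297 → 543
combine 356, 543 → 899
Huffman total = 67 + 164 + 246 + 297 + 356 + 543 + 899 = 2572 bits.
Saving = 2697 − 2572 = 125 bits.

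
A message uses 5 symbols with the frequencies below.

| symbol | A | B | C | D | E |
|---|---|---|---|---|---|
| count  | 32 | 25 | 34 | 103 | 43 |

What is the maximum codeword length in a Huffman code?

Merge the two lowest-weight nodes at each step:
combine B(25), A(32) → 57
combine C(34), E(43) → 77
combine 57, 77 → 134
combine D(103), 134 → 237
The rarest symbols sit at the bottom; the longest codeword is 3 bits.

3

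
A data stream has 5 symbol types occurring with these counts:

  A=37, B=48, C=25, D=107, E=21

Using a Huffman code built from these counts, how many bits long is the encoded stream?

498

Greedily combine the two least-frequent nodes:
merge E(21) and C(25): 46
merge A(37) and 46: 83
merge B(48) and 83: 131
merge D(107) and 131: 238
Total encoded bits = sum of merged weights = 46 + 83 + 131 + 238 = 498.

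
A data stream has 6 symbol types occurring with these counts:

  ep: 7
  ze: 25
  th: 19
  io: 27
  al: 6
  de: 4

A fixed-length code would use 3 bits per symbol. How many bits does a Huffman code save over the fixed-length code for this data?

61

Fixed-length: 3 bits × 88 symbols = 264 bits.
Huffman merges:
de(4) + al(6) → 10
ep(7) + 10 → 17
17 + th(19) → 36
ze(25) + io(27) → 52
36 + 52 → 88
Huffman total = 10 + 17 + 36 + 52 + 88 = 203 bits.
Saving = 264 − 203 = 61 bits.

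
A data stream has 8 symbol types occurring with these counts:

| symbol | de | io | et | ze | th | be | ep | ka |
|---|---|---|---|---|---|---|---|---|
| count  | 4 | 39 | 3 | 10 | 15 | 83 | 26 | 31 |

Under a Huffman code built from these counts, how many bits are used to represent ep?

Build the tree from the bottom:
combine et(3), de(4) → 7
combine 7, ze(10) → 17
combine th(15), 17 → 32
combine ep(26), ka(31) → 57
combine 32, io(39) → 71
combine 57, 71 → 128
combine be(83), 128 → 211
ep sits 3 levels below the root, so its codeword is 3 bits.

3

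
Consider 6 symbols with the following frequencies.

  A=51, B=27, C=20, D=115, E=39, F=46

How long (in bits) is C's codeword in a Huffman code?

Build the tree from the bottom:
combine C(20), B(27) → 47
combine E(39), F(46) → 85
combine 47, A(51) → 98
combine 85, 98 → 183
combine D(115), 183 → 298
C sits 4 levels below the root, so its codeword is 4 bits.

4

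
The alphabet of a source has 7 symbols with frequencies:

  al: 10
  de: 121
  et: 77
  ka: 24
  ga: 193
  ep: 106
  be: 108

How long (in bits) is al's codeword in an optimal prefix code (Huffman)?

Build the tree from the bottom:
combine al(10), ka(24) → 34
combine 34, et(77) → 111
combine ep(106), be(108) → 214
combine 111, de(121) → 232
combine ga(193), 214 → 407
combine 232, 407 → 639
al's leaf is at depth 4, giving a 4-bit codeword.

4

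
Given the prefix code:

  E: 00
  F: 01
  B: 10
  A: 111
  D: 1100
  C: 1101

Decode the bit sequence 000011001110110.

Read left to right; each codeword is recognised as soon as it completes (prefix code):
  00→E | 00→E | 1100→D | 111→A | 01→F | 10→B
Decoded message: EEDAFB

EEDAFB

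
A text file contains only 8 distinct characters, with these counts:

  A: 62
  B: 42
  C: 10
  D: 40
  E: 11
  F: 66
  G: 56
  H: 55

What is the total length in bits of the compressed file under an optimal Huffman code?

Greedily combine the two least-frequent nodes:
C(10) + E(11) → 21
21 + D(40) → 61
B(42) + H(55) → 97
G(56) + 61 → 117
A(62) + F(66) → 128
97 + 117 → 214
128 + 214 → 342
Each symbol's bit-cost is frequency × depth; summing gives 980 bits (equivalently 21 + 61 + 97 + 117 + 128 + 214 + 342).

980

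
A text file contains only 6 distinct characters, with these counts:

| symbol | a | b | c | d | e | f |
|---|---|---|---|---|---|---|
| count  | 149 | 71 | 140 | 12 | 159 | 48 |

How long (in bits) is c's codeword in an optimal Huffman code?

2

Build the tree from the bottom:
combine d(12), f(48) → 60
combine 60, b(71) → 131
combine 131, c(140) → 271
combine a(149), e(159) → 308
combine 271, 308 → 579
The subtree containing c is merged 2 times, so code length = 2.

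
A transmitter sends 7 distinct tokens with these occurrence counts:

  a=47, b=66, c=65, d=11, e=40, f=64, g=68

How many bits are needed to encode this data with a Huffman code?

1000

Build the Huffman tree bottom-up:
d(11) + e(40) → 51
a(47) + 51 → 98
f(64) + c(65) → 129
b(66) + g(68) → 134
98 + 129 → 227
134 + 227 → 361
Each symbol's bit-cost is frequency × depth; summing gives 1000 bits (equivalently 51 + 98 + 129 + 134 + 227 + 361).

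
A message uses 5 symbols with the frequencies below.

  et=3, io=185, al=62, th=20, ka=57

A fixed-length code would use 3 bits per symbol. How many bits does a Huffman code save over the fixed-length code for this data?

Fixed-length: 3 bits × 327 symbols = 981 bits.
Huffman merges:
merge et(3) and th(20): 23
merge 23 and ka(57): 80
merge al(62) and 80: 142
merge 142 and io(185): 327
Huffman total = 23 + 80 + 142 + 327 = 572 bits.
Saving = 981 − 572 = 409 bits.

409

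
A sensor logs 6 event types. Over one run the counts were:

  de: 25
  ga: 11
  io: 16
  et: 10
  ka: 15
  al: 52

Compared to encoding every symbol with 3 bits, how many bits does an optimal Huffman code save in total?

Fixed-length: 3 bits × 129 symbols = 387 bits.
Huffman merges:
merge et(10) and ga(11): 21
merge ka(15) and io(16): 31
merge 21 and de(25): 46
merge 31 and 46: 77
merge al(52) and 77: 129
Huffman total = 21 + 31 + 46 + 77 + 129 = 304 bits.
Saving = 387 − 304 = 83 bits.

83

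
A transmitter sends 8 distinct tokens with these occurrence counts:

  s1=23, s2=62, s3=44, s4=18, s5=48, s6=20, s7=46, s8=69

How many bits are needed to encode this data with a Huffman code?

Greedily combine the two least-frequent nodes:
combine s4(18), s6(20) → 38
combine s1(23), 38 → 61
combine s3(44), s7(46) → 90
combine s5(48), 61 → 109
combine s2(62), s8(69) → 131
combine 90, 109 → 199
combine 131, 199 → 330
The encoded length is the sum of every internal node's weight: 38 + 61 + 90 + 109 + 131 + 199 + 330 = 958 bits.

958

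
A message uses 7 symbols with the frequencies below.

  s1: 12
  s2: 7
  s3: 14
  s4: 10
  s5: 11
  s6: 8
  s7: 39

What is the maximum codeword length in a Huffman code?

Merge the two lowest-weight nodes at each step:
merge s2(7) and s6(8): 15
merge s4(10) and s5(11): 21
merge s1(12) and s3(14): 26
merge 15 and 21: 36
merge 26 and 36: 62
merge s7(39) and 62: 101
The rarest symbols sit at the bottom; the longest codeword is 4 bits.

4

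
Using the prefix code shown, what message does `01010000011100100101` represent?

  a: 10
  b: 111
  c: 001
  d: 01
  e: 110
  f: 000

ddfcedcd

Read left to right; each codeword is recognised as soon as it completes (prefix code):
  01→d | 01→d | 000→f | 001→c | 110→e | 01→d | 001→c | 01→d
Decoded message: ddfcedcd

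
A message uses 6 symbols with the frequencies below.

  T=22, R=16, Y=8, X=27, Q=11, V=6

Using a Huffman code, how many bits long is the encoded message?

Merge the two smallest weights repeatedly:
merge V(6) and Y(8): 14
merge Q(11) and 14: 25
merge R(16) and T(22): 38
merge 25 and X(27): 52
merge 38 and 52: 90
Each symbol's bit-cost is frequency × depth; summing gives 219 bits (equivalently 14 + 25 + 38 + 52 + 90).

219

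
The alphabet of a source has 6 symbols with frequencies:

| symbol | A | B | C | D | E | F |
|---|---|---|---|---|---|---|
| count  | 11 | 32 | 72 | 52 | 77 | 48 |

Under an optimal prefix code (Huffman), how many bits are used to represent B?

Build the tree from the bottom:
merge A(11) and B(32): 43
merge 43 and F(48): 91
merge D(52) and C(72): 124
merge E(77) and 91: 168
merge 124 and 168: 292
The subtree containing B is merged 4 times, so code length = 4.

4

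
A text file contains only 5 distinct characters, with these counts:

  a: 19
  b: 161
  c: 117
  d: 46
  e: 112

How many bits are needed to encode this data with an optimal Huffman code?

975

Merge the two smallest weights repeatedly:
combine a(19), d(46) → 65
combine 65, e(112) → 177
combine c(117), b(161) → 278
combine 177, 278 → 455
Each symbol's bit-cost is frequency × depth; summing gives 975 bits (equivalently 65 + 177 + 278 + 455).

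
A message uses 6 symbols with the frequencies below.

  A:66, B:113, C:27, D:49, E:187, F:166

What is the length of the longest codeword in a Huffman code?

4

Merge the two lowest-weight nodes at each step:
combine C(27), D(49) → 76
combine A(66), 76 → 142
combine B(113), 142 → 255
combine F(166), E(187) → 353
combine 255, 353 → 608
Maximum depth reached is 4.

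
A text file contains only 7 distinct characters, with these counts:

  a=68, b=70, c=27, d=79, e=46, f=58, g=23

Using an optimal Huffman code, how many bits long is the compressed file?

Build the Huffman tree bottom-up:
merge g(23) and c(27): 50
merge e(46) and 50: 96
merge f(58) and a(68): 126
merge b(70) and d(79): 149
merge 96 and 126: 222
merge 149 and 222: 371
Each symbol's bit-cost is frequency × depth; summing gives 1014 bits (equivalently 50 + 96 + 126 + 149 + 222 + 371).

1014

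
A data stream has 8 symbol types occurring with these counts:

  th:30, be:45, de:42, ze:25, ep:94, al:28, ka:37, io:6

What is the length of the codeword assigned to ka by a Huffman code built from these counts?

3

Huffman merges, smallest pair first:
combine io(6), ze(25) → 31
combine al(28), th(30) → 58
combine 31, ka(37) → 68
combine de(42), be(45) → 87
combine 58, 68 → 126
combine 87, ep(94) → 181
combine 126, 181 → 307
ka sits 3 levels below the root, so its codeword is 3 bits.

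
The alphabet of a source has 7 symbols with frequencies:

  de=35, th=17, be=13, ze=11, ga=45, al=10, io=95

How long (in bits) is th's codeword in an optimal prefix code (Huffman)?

Build the tree from the bottom:
al(10) + ze(11) → 21
be(13) + th(17) → 30
21 + 30 → 51
de(35) + ga(45) → 80
51 + 80 → 131
io(95) + 131 → 226
th's leaf is at depth 4, giving a 4-bit codeword.

4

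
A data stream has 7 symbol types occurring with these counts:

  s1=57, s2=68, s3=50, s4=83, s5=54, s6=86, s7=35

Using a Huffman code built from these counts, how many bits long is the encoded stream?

Merge the two smallest weights repeatedly:
merge s7(35) and s3(50): 85
merge s5(54) and s1(57): 111
merge s2(68) and s4(83): 151
merge 85 and s6(86): 171
merge 111 and 151: 262
merge 171 and 262: 433
The encoded length is the sum of every internal node's weight: 85 + 111 + 151 + 171 + 262 + 433 = 1213 bits.

1213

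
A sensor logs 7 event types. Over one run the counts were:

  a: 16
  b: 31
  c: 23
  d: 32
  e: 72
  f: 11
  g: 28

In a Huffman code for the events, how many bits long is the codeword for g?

3

Build the tree from the bottom:
f(11) + a(16) → 27
c(23) + 27 → 50
g(28) + b(31) → 59
d(32) + 50 → 82
59 + e(72) → 131
82 + 131 → 213
The subtree containing g is merged 3 times, so code length = 3.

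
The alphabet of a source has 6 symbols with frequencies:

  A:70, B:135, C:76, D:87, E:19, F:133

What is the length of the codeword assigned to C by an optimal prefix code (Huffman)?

Huffman merges, smallest pair first:
combine E(19), A(70) → 89
combine C(76), D(87) → 163
combine 89, F(133) → 222
combine B(135), 163 → 298
combine 222, 298 → 520
C sits 3 levels below the root, so its codeword is 3 bits.

3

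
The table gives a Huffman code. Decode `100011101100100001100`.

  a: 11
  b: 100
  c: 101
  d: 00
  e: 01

beaebbdad

Read left to right; each codeword is recognised as soon as it completes (prefix code):
  100→b | 01→e | 11→a | 01→e | 100→b | 100→b | 00→d | 11→a | 00→d
Decoded message: beaebbdad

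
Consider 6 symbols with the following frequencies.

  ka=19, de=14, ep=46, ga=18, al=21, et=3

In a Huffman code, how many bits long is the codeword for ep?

Repeatedly merge the two smallest:
merge et(3) and de(14): 17
merge 17 and ga(18): 35
merge ka(19) and al(21): 40
merge 35 and 40: 75
merge ep(46) and 75: 121
ep is a child of the root — depth 1, so its codeword is a single bit.

1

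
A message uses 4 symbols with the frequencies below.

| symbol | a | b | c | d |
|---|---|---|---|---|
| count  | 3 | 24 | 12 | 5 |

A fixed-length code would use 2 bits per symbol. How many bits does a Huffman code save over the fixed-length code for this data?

Fixed-length: 2 bits × 44 symbols = 88 bits.
Huffman merges:
merge a(3) and d(5): 8
merge 8 and c(12): 20
merge 20 and b(24): 44
Huffman total = 8 + 20 + 44 = 72 bits.
Saving = 88 − 72 = 16 bits.

16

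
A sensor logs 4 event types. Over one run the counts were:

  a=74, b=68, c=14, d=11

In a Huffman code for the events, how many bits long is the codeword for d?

3

Build the tree from the bottom:
merge d(11) and c(14): 25
merge 25 and b(68): 93
merge a(74) and 93: 167
The subtree containing d is merged 3 times, so code length = 3.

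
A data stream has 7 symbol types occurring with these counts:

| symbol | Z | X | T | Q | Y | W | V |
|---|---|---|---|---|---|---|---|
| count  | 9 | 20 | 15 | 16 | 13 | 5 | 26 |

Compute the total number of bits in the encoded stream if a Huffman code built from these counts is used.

Build the Huffman tree bottom-up:
merge W(5) and Z(9): 14
merge Y(13) and 14: 27
merge T(15) and Q(16): 31
merge X(20) and V(26): 46
merge 27 and 31: 58
merge 46 and 58: 104
The encoded length is the sum of every internal node's weight: 14 + 27 + 31 + 46 + 58 + 104 = 280 bits.

280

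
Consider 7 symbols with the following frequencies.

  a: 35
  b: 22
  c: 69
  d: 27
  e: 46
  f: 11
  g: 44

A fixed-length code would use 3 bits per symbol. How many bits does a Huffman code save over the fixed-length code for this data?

82

Fixed-length: 3 bits × 254 symbols = 762 bits.
Huffman merges:
combine f(11), b(22) → 33
combine d(27), 33 → 60
combine a(35), g(44) → 79
combine e(46), 60 → 106
combine c(69), 79 → 148
combine 106, 148 → 254
Huffman total = 33 + 60 + 79 + 106 + 148 + 254 = 680 bits.
Saving = 762 − 680 = 82 bits.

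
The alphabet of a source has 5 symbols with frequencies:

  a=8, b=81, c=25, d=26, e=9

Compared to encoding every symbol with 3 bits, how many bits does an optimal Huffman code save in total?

Fixed-length: 3 bits × 149 symbols = 447 bits.
Huffman merges:
combine a(8), e(9) → 17
combine 17, c(25) → 42
combine d(26), 42 → 68
combine 68, b(81) → 149
Huffman total = 17 + 42 + 68 + 149 = 276 bits.
Saving = 447 − 276 = 171 bits.

171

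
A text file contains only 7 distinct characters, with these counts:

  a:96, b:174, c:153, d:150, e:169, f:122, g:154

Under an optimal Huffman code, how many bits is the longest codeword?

3

Merge the two lowest-weight nodes at each step:
merge a(96) and f(122): 218
merge d(150) and c(153): 303
merge g(154) and e(169): 323
merge b(174) and 218: 392
merge 303 and 323: 626
merge 392 and 626: 1018
The rarest symbols sit at the bottom; the longest codeword is 3 bits.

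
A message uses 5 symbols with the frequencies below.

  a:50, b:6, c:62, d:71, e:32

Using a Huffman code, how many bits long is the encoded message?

Merge the two smallest weights repeatedly:
combine b(6), e(32) → 38
combine 38, a(50) → 88
combine c(62), d(71) → 133
combine 88, 133 → 221
Total encoded bits = sum of merged weights = 38 + 88 + 133 + 221 = 480.

480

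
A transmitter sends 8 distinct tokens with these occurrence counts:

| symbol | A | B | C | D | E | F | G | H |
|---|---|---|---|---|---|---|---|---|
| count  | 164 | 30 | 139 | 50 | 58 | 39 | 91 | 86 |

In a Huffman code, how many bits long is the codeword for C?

2

Huffman merges, smallest pair first:
B(30) + F(39) → 69
D(50) + E(58) → 108
69 + H(86) → 155
G(91) + 108 → 199
C(139) + 155 → 294
A(164) + 199 → 363
294 + 363 → 657
C's leaf is at depth 2, giving a 2-bit codeword.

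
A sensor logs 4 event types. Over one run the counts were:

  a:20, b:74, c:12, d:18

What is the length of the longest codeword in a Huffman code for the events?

3

Merge the two lowest-weight nodes at each step:
c(12) + d(18) → 30
a(20) + 30 → 50
50 + b(74) → 124
The first pair merged (c, d) ends up deepest, at depth 3.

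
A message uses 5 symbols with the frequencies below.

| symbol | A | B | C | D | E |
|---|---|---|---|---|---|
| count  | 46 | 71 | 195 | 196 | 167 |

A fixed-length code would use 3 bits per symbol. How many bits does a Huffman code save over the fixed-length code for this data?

558

Fixed-length: 3 bits × 675 symbols = 2025 bits.
Huffman merges:
A(46) + B(71) → 117
117 + E(167) → 284
C(195) + D(196) → 391
284 + 391 → 675
Huffman total = 117 + 284 + 391 + 675 = 1467 bits.
Saving = 2025 − 1467 = 558 bits.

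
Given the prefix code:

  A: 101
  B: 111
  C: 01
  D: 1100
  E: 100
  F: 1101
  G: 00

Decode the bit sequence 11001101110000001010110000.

DFDGGACEG

Read left to right; each codeword is recognised as soon as it completes (prefix code):
  1100→D | 1101→F | 1100→D | 00→G | 00→G | 101→A | 01→C | 100→E | 00→G
Decoded message: DFDGGACEG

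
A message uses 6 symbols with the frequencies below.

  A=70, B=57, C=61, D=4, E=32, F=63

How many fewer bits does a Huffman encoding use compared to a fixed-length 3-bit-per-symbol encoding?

158

Fixed-length: 3 bits × 287 symbols = 861 bits.
Huffman merges:
combine D(4), E(32) → 36
combine 36, B(57) → 93
combine C(61), F(63) → 124
combine A(70), 93 → 163
combine 124, 163 → 287
Huffman total = 36 + 93 + 124 + 163 + 287 = 703 bits.
Saving = 861 − 703 = 158 bits.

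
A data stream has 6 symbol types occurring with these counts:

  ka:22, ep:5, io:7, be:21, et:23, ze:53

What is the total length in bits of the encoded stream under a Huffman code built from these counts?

299

Greedily combine the two least-frequent nodes:
combine ep(5), io(7) → 12
combine 12, be(21) → 33
combine ka(22), et(23) → 45
combine 33, 45 → 78
combine ze(53), 78 → 131
The encoded length is the sum of every internal node's weight: 12 + 33 + 45 + 78 + 131 = 299 bits.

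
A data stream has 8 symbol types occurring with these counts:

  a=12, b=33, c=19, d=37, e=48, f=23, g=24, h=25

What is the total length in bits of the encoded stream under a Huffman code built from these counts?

646

Greedily combine the two least-frequent nodes:
merge a(12) and c(19): 31
merge f(23) and g(24): 47
merge h(25) and 31: 56
merge b(33) and d(37): 70
merge 47 and e(48): 95
merge 56 and 70: 126
merge 95 and 126: 221
The encoded length is the sum of every internal node's weight: 31 + 47 + 56 + 70 + 95 + 126 + 221 = 646 bits.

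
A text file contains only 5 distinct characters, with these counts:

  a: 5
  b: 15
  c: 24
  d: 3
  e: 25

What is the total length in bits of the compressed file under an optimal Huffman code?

150

Build the Huffman tree bottom-up:
combine d(3), a(5) → 8
combine 8, b(15) → 23
combine 23, c(24) → 47
combine e(25), 47 → 72
Total encoded bits = sum of merged weights = 8 + 23 + 47 + 72 = 150.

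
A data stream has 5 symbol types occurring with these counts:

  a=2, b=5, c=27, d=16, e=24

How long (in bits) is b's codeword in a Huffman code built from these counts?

4

Repeatedly merge the two smallest:
combine a(2), b(5) → 7
combine 7, d(16) → 23
combine 23, e(24) → 47
combine c(27), 47 → 74
b's leaf is at depth 4, giving a 4-bit codeword.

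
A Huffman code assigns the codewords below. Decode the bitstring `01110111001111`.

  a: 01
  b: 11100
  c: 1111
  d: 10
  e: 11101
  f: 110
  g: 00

afbc

Read left to right; each codeword is recognised as soon as it completes (prefix code):
  01→a | 110→f | 11100→b | 1111→c
Decoded message: afbc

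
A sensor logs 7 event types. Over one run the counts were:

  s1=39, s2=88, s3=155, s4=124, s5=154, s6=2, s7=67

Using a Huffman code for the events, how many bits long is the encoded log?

1603

Build the Huffman tree bottom-up:
s6(2) + s1(39) → 41
41 + s7(67) → 108
s2(88) + 108 → 196
s4(124) + s5(154) → 278
s3(155) + 196 → 351
278 + 351 → 629
The encoded length is the sum of every internal node's weight: 41 + 108 + 196 + 278 + 351 + 629 = 1603 bits.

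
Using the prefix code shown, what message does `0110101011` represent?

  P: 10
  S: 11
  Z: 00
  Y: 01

Read left to right; each codeword is recognised as soon as it completes (prefix code):
  01→Y | 10→P | 10→P | 10→P | 11→S
Decoded message: YPPPS

YPPPS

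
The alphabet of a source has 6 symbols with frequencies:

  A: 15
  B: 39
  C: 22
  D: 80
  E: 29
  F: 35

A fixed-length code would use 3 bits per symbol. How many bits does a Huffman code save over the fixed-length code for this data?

Fixed-length: 3 bits × 220 symbols = 660 bits.
Huffman merges:
A(15) + C(22) → 37
E(29) + F(35) → 64
37 + B(39) → 76
64 + 76 → 140
D(80) + 140 → 220
Huffman total = 37 + 64 + 76 + 140 + 220 = 537 bits.
Saving = 660 − 537 = 123 bits.

123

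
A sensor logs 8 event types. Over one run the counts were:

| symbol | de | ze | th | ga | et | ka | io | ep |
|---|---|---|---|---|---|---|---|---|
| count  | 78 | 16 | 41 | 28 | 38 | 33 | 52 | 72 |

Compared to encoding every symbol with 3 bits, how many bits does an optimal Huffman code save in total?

35

Fixed-length: 3 bits × 358 symbols = 1074 bits.
Huffman merges:
ze(16) + ga(28) → 44
ka(33) + et(38) → 71
th(41) + 44 → 85
io(52) + 71 → 123
ep(72) + de(78) → 150
85 + 123 → 208
150 + 208 → 358
Huffman total = 44 + 71 + 85 + 123 + 150 + 208 + 358 = 1039 bits.
Saving = 1074 − 1039 = 35 bits.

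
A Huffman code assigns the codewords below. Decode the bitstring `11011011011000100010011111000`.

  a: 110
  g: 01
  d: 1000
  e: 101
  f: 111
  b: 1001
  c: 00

aaaacdbfd

Read left to right; each codeword is recognised as soon as it completes (prefix code):
  110→a | 110→a | 110→a | 110→a | 00→c | 1000→d | 1001→b | 111→f | 1000→d
Decoded message: aaaacdbfd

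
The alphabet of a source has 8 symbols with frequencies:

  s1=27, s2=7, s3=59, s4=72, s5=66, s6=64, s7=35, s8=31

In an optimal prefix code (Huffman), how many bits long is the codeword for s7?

3

Build the tree from the bottom:
merge s2(7) and s1(27): 34
merge s8(31) and 34: 65
merge s7(35) and s3(59): 94
merge s6(64) and 65: 129
merge s5(66) and s4(72): 138
merge 94 and 129: 223
merge 138 and 223: 361
s7 sits 3 levels below the root, so its codeword is 3 bits.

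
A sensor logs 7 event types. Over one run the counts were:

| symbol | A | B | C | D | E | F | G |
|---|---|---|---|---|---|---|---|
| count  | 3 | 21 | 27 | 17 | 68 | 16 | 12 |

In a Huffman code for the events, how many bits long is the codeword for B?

3

Huffman merges, smallest pair first:
combine A(3), G(12) → 15
combine 15, F(16) → 31
combine D(17), B(21) → 38
combine C(27), 31 → 58
combine 38, 58 → 96
combine E(68), 96 → 164
B's leaf is at depth 3, giving a 3-bit codeword.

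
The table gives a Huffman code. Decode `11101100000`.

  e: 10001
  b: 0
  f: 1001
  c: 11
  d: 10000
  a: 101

Read left to right; each codeword is recognised as soon as it completes (prefix code):
  11→c | 101→a | 10000→d | 0→b
Decoded message: cadb

cadb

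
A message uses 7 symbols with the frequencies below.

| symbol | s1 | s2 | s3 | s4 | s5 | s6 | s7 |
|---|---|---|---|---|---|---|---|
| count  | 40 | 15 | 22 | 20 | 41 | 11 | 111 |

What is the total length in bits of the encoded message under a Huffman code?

Build the Huffman tree bottom-up:
merge s6(11) and s2(15): 26
merge s4(20) and s3(22): 42
merge 26 and s1(40): 66
merge s5(41) and 42: 83
merge 66 and 83: 149
merge s7(111) and 149: 260
Total encoded bits = sum of merged weights = 26 + 42 + 66 + 83 + 149 + 260 = 626.

626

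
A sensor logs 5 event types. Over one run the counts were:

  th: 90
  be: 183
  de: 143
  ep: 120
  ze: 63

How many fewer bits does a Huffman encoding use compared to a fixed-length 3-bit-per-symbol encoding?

Fixed-length: 3 bits × 599 symbols = 1797 bits.
Huffman merges:
merge ze(63) and th(90): 153
merge ep(120) and de(143): 263
merge 153 and be(183): 336
merge 263 and 336: 599
Huffman total = 153 + 263 + 336 + 599 = 1351 bits.
Saving = 1797 − 1351 = 446 bits.

446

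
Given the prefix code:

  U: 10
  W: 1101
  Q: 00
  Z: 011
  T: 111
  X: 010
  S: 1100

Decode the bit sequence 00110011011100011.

Read left to right; each codeword is recognised as soon as it completes (prefix code):
  00→Q | 1100→S | 1101→W | 1100→S | 011→Z
Decoded message: QSWSZ

QSWSZ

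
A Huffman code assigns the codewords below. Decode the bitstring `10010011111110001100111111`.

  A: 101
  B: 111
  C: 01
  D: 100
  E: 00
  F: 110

Read left to right; each codeword is recognised as soon as it completes (prefix code):
  100→D | 100→D | 111→B | 111→B | 100→D | 01→C | 100→D | 111→B | 111→B
Decoded message: DDBBDCDBB

DDBBDCDBB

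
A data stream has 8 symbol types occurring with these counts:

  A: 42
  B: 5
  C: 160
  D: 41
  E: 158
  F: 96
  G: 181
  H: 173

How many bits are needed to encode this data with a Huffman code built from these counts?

2348

Build the Huffman tree bottom-up:
combine B(5), D(41) → 46
combine A(42), 46 → 88
combine 88, F(96) → 184
combine E(158), C(160) → 318
combine H(173), G(181) → 354
combine 184, 318 → 502
combine 354, 502 → 856
Each symbol's bit-cost is frequency × depth; summing gives 2348 bits (equivalently 46 + 88 + 184 + 318 + 354 + 502 + 856).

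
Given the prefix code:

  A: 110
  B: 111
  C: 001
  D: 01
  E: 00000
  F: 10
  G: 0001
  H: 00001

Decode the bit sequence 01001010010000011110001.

DCDCEBFC

Read left to right; each codeword is recognised as soon as it completes (prefix code):
  01→D | 001→C | 01→D | 001→C | 00000→E | 111→B | 10→F | 001→C
Decoded message: DCDCEBFC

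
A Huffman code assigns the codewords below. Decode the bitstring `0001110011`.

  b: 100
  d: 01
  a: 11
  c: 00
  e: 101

cdaca

Read left to right; each codeword is recognised as soon as it completes (prefix code):
  00→c | 01→d | 11→a | 00→c | 11→a
Decoded message: cdaca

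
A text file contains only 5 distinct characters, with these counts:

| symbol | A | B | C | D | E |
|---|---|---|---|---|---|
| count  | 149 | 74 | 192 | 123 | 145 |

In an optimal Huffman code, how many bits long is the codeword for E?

Repeatedly merge the two smallest:
merge B(74) and D(123): 197
merge E(145) and A(149): 294
merge C(192) and 197: 389
merge 294 and 389: 683
E sits 2 levels below the root, so its codeword is 2 bits.

2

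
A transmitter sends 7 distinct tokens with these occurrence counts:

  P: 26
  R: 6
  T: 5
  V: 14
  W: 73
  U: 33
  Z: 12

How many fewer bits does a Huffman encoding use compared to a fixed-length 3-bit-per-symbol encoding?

112

Fixed-length: 3 bits × 169 symbols = 507 bits.
Huffman merges:
T(5) + R(6) → 11
11 + Z(12) → 23
V(14) + 23 → 37
P(26) + U(33) → 59
37 + 59 → 96
W(73) + 96 → 169
Huffman total = 11 + 23 + 37 + 59 + 96 + 169 = 395 bits.
Saving = 507 − 395 = 112 bits.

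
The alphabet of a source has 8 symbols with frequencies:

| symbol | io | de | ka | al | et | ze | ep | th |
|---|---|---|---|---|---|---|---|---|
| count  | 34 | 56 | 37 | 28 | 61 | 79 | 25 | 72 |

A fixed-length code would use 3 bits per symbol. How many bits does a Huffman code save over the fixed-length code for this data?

Fixed-length: 3 bits × 392 symbols = 1176 bits.
Huffman merges:
ep(25) + al(28) → 53
io(34) + ka(37) → 71
53 + de(56) → 109
et(61) + 71 → 132
th(72) + ze(79) → 151
109 + 132 → 241
151 + 241 → 392
Huffman total = 53 + 71 + 109 + 132 + 151 + 241 + 392 = 1149 bits.
Saving = 1176 − 1149 = 27 bits.

27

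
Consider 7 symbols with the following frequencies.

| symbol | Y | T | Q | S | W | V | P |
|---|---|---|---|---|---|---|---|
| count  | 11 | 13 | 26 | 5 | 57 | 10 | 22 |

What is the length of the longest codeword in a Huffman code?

4

Merge the two lowest-weight nodes at each step:
combine S(5), V(10) → 15
combine Y(11), T(13) → 24
combine 15, P(22) → 37
combine 24, Q(26) → 50
combine 37, 50 → 87
combine W(57), 87 → 144
Maximum depth reached is 4.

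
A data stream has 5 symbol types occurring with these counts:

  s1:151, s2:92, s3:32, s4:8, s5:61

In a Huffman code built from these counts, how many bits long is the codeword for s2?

2

Repeatedly merge the two smallest:
s4(8) + s3(32) → 40
40 + s5(61) → 101
s2(92) + 101 → 193
s1(151) + 193 → 344
s2 sits 2 levels below the root, so its codeword is 2 bits.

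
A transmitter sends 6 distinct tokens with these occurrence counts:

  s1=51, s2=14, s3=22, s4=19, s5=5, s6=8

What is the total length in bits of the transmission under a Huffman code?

268

Merge the two smallest weights repeatedly:
s5(5) + s6(8) → 13
13 + s2(14) → 27
s4(19) + s3(22) → 41
27 + 41 → 68
s1(51) + 68 → 119
The encoded length is the sum of every internal node's weight: 13 + 27 + 41 + 68 + 119 = 268 bits.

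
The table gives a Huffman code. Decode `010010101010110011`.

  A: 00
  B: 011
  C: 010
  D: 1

CCDCDBADD

Read left to right; each codeword is recognised as soon as it completes (prefix code):
  010→C | 010→C | 1→D | 010→C | 1→D | 011→B | 00→A | 1→D | 1→D
Decoded message: CCDCDBADD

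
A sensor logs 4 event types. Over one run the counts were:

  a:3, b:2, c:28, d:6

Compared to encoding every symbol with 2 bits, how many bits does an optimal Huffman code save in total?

23

Fixed-length: 2 bits × 39 symbols = 78 bits.
Huffman merges:
combine b(2), a(3) → 5
combine 5, d(6) → 11
combine 11, c(28) → 39
Huffman total = 5 + 11 + 39 = 55 bits.
Saving = 78 − 55 = 23 bits.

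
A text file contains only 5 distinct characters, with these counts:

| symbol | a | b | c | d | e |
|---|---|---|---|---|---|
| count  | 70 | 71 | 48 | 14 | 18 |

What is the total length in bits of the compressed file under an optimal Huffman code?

Merge the two smallest weights repeatedly:
combine d(14), e(18) → 32
combine 32, c(48) → 80
combine a(70), b(71) → 141
combine 80, 141 → 221
The encoded length is the sum of every internal node's weight: 32 + 80 + 141 + 221 = 474 bits.

474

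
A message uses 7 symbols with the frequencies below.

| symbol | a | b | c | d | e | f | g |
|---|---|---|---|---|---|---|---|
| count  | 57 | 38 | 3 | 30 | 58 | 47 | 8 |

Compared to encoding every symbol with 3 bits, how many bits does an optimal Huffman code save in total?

110

Fixed-length: 3 bits × 241 symbols = 723 bits.
Huffman merges:
combine c(3), g(8) → 11
combine 11, d(30) → 41
combine b(38), 41 → 79
combine f(47), a(57) → 104
combine e(58), 79 → 137
combine 104, 137 → 241
Huffman total = 11 + 41 + 79 + 104 + 137 + 241 = 613 bits.
Saving = 723 − 613 = 110 bits.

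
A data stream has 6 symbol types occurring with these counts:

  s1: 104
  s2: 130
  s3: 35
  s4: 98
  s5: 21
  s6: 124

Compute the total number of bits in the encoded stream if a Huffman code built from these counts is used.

Merge the two smallest weights repeatedly:
s5(21) + s3(35) → 56
56 + s4(98) → 154
s1(104) + s6(124) → 228
s2(130) + 154 → 284
228 + 284 → 512
Total encoded bits = sum of merged weights = 56 + 154 + 228 + 284 + 512 = 1234.

1234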